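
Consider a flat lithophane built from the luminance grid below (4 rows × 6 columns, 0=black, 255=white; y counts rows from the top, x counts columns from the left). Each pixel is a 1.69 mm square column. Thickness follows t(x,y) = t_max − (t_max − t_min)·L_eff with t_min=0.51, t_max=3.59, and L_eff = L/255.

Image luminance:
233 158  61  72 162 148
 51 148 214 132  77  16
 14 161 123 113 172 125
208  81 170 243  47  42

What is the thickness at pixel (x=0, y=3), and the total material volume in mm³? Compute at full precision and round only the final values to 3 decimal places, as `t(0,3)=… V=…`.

span = t_max - t_min = 3.59 - 0.51 = 3.080
L(0,3) = 208, L_eff = 208/255 = 0.815686
t(0,3) = 3.59 - 3.080·0.815686 = 1.078
Σt over all 4·6 pixels = 320503/6375 ≈ 50.2749804
V = pitch²·Σt = 1.69²·320503/6375 = 143.590

t(0,3)=1.078 V=143.590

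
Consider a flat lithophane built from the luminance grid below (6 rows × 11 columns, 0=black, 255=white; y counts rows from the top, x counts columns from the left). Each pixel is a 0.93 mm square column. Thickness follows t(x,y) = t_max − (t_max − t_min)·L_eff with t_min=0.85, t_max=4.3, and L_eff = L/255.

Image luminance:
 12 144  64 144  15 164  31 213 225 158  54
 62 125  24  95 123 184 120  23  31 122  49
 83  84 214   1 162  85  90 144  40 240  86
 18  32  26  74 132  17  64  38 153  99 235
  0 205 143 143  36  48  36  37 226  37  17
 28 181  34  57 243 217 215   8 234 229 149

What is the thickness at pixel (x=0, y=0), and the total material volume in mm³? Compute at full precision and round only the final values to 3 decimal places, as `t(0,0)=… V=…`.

t(0,0)=4.138 V=165.630

span = t_max - t_min = 4.3 - 0.85 = 3.450
L(0,0) = 12, L_eff = 12/255 = 0.047059
t(0,0) = 4.3 - 3.450·0.047059 = 4.138
Σt over all 6·11 pixels = 162777/850 ≈ 191.5023529
V = pitch²·Σt = 0.93²·162777/850 = 165.630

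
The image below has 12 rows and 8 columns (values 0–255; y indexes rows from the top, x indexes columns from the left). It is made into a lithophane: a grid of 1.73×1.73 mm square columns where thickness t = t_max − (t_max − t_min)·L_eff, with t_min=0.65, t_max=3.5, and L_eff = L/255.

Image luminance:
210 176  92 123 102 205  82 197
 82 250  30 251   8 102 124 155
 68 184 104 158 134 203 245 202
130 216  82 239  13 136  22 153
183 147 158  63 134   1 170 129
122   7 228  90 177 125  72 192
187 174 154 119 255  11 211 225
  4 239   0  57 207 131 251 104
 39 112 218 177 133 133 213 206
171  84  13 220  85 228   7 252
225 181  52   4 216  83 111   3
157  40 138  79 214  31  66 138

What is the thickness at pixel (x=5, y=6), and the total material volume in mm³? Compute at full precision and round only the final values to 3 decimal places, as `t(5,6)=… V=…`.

t(5,6)=3.377 V=576.316

span = t_max - t_min = 3.5 - 0.65 = 2.850
L(5,6) = 11, L_eff = 11/255 = 0.043137
t(5,6) = 3.5 - 2.850·0.043137 = 3.377
Σt over all 12·8 pixels = 163677/850 ≈ 192.5611765
V = pitch²·Σt = 1.73²·163677/850 = 576.316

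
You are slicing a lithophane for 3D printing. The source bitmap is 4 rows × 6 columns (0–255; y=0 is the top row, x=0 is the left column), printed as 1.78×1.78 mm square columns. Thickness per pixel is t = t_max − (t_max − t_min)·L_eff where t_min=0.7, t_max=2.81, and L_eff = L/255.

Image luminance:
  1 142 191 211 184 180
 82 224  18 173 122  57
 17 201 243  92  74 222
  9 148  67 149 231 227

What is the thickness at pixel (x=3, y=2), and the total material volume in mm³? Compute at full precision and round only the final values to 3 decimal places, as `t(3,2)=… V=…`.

span = t_max - t_min = 2.81 - 0.7 = 2.110
L(3,2) = 92, L_eff = 92/255 = 0.360784
t(3,2) = 2.81 - 2.110·0.360784 = 2.049
Σt over all 4·6 pixels = 206161/5100 ≈ 40.4237255
V = pitch²·Σt = 1.78²·206161/5100 = 128.079

t(3,2)=2.049 V=128.079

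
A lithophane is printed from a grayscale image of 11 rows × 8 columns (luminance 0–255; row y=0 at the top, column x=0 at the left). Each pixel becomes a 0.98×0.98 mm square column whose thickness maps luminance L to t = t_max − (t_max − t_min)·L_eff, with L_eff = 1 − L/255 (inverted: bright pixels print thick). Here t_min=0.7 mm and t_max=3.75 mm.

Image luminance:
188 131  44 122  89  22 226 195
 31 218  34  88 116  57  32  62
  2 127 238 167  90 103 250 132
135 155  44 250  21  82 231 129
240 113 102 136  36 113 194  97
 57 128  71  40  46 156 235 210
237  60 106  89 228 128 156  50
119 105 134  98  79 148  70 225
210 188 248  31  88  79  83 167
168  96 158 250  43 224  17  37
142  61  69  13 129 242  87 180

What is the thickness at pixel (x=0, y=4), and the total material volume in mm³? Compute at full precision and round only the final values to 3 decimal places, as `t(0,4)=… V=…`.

span = t_max - t_min = 3.75 - 0.7 = 3.050
L(0,4) = 240, L_eff = 1 - 240/255 = 0.058824 (inverted)
t(0,4) = 3.75 - 3.050·0.058824 = 3.571
Σt over all 11·8 pixels = 324869/1700 ≈ 191.0994118
V = pitch²·Σt = 0.98²·324869/1700 = 183.532

t(0,4)=3.571 V=183.532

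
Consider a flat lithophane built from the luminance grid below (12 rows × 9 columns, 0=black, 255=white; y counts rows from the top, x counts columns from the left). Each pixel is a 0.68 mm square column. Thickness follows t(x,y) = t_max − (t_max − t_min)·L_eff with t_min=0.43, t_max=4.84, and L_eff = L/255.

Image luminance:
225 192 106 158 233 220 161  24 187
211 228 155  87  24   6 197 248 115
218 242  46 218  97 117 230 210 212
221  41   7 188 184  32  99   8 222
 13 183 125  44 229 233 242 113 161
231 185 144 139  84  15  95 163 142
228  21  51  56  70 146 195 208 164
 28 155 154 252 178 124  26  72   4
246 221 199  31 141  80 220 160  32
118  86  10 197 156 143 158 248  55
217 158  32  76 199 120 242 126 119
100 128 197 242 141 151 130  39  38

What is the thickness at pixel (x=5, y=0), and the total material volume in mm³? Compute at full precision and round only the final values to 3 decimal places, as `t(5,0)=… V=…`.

span = t_max - t_min = 4.84 - 0.43 = 4.410
L(5,0) = 220, L_eff = 220/255 = 0.862745
t(5,0) = 4.84 - 4.410·0.862745 = 1.035
Σt over all 12·9 pixels = 1119207/4250 ≈ 263.3428235
V = pitch²·Σt = 0.68²·1119207/4250 = 121.770

t(5,0)=1.035 V=121.770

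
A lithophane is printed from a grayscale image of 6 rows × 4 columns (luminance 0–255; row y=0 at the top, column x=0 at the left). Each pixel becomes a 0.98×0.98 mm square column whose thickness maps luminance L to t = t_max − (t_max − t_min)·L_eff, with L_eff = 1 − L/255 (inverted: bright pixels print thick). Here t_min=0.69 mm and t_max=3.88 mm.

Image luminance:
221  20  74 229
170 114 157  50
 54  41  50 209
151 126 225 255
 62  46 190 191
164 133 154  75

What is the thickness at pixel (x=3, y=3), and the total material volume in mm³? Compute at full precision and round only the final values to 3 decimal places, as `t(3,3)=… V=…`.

span = t_max - t_min = 3.88 - 0.69 = 3.190
L(3,3) = 255, L_eff = 1 - 255/255 = 0.000000 (inverted)
t(3,3) = 3.88 - 3.190·0.000000 = 3.880
Σt over all 6·4 pixels = 1430639/25500 ≈ 56.1034902
V = pitch²·Σt = 0.98²·1430639/25500 = 53.882

t(3,3)=3.880 V=53.882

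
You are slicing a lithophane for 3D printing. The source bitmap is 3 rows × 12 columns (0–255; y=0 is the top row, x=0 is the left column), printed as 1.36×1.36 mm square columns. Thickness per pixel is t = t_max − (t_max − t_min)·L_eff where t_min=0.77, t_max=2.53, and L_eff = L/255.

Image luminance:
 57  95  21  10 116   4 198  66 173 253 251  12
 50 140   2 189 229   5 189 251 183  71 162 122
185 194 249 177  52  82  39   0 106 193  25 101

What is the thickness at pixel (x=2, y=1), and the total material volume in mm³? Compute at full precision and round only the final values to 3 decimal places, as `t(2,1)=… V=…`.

span = t_max - t_min = 2.53 - 0.77 = 1.760
L(2,1) = 2, L_eff = 2/255 = 0.007843
t(2,1) = 2.53 - 1.760·0.007843 = 2.516
Σt over all 3·12 pixels = 393547/6375 ≈ 61.7328627
V = pitch²·Σt = 1.36²·393547/6375 = 114.181

t(2,1)=2.516 V=114.181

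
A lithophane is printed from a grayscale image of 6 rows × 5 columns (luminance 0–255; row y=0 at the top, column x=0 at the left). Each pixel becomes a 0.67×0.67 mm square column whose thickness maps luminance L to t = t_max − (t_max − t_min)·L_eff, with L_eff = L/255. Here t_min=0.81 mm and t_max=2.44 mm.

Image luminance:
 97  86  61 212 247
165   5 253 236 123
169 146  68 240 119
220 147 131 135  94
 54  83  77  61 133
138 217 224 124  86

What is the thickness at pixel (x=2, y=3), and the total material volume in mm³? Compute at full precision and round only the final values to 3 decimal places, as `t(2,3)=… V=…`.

t(2,3)=1.603 V=20.948

span = t_max - t_min = 2.44 - 0.81 = 1.630
L(2,3) = 131, L_eff = 131/255 = 0.513725
t(2,3) = 2.44 - 1.630·0.513725 = 1.603
Σt over all 6·5 pixels = 1189987/25500 ≈ 46.6661569
V = pitch²·Σt = 0.67²·1189987/25500 = 20.948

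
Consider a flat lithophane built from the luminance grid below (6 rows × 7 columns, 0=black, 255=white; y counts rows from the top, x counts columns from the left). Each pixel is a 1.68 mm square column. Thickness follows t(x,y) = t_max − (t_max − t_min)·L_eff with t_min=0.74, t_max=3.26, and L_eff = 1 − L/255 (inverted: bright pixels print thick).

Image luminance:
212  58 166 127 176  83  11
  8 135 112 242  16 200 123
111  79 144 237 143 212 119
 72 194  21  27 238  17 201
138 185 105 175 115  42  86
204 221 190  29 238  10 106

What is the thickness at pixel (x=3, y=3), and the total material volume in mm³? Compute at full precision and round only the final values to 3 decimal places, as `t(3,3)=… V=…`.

t(3,3)=1.007 V=236.329

span = t_max - t_min = 3.26 - 0.74 = 2.520
L(3,3) = 27, L_eff = 1 - 27/255 = 0.894118 (inverted)
t(3,3) = 3.26 - 2.520·0.894118 = 1.007
Σt over all 6·7 pixels = 177933/2125 ≈ 83.7331765
V = pitch²·Σt = 1.68²·177933/2125 = 236.329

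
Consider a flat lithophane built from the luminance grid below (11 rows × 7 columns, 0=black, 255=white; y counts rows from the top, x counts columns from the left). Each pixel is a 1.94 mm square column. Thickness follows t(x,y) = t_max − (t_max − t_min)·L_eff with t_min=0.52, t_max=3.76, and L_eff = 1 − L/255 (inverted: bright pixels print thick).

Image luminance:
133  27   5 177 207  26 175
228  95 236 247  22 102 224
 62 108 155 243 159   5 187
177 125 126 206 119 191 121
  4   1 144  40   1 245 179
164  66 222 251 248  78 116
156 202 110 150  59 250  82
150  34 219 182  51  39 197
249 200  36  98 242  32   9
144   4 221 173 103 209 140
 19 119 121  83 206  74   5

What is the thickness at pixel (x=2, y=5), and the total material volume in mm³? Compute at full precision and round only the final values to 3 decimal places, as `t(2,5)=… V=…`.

span = t_max - t_min = 3.76 - 0.52 = 3.240
L(2,5) = 222, L_eff = 1 - 222/255 = 0.129412 (inverted)
t(2,5) = 3.76 - 3.240·0.129412 = 3.341
Σt over all 11·7 pixels = 71098/425 ≈ 167.2894118
V = pitch²·Σt = 1.94²·71098/425 = 629.610

t(2,5)=3.341 V=629.610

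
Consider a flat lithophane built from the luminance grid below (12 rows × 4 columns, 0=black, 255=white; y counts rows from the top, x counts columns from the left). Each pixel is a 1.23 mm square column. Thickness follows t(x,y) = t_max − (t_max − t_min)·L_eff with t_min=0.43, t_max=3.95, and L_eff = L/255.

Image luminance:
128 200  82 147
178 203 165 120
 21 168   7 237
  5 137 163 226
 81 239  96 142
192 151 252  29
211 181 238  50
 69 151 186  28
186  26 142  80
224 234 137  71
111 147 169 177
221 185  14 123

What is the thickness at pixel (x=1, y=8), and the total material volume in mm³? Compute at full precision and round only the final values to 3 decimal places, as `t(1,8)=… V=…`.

span = t_max - t_min = 3.95 - 0.43 = 3.520
L(1,8) = 26, L_eff = 26/255 = 0.101961
t(1,8) = 3.95 - 3.520·0.101961 = 3.591
Σt over all 12·4 pixels = 123292/1275 ≈ 96.6996078
V = pitch²·Σt = 1.23²·123292/1275 = 146.297

t(1,8)=3.591 V=146.297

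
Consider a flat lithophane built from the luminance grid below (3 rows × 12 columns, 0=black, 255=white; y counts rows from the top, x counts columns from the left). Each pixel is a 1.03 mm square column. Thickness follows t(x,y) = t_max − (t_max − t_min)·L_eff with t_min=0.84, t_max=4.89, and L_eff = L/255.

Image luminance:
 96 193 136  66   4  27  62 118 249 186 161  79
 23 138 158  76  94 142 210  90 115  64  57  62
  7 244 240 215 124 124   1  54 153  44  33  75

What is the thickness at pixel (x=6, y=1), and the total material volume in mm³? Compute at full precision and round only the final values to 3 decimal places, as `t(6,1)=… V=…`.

t(6,1)=1.555 V=120.710

span = t_max - t_min = 4.89 - 0.84 = 4.050
L(6,1) = 210, L_eff = 210/255 = 0.823529
t(6,1) = 4.89 - 4.050·0.823529 = 1.555
Σt over all 3·12 pixels = 48357/425 ≈ 113.7811765
V = pitch²·Σt = 1.03²·48357/425 = 120.710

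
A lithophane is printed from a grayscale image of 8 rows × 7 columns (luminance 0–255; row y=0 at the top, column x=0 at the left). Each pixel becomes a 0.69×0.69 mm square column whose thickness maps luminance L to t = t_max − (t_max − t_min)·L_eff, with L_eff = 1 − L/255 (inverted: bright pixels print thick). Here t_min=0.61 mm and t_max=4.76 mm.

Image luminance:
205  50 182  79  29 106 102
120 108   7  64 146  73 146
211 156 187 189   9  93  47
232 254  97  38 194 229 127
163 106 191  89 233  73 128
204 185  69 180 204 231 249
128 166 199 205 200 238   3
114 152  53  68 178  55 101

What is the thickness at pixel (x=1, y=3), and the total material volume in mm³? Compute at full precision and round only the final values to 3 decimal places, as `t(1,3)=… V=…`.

span = t_max - t_min = 4.76 - 0.61 = 4.150
L(1,3) = 254, L_eff = 1 - 254/255 = 0.003922 (inverted)
t(1,3) = 4.76 - 4.150·0.003922 = 4.744
Σt over all 8·7 pixels = 808751/5100 ≈ 158.5786275
V = pitch²·Σt = 0.69²·808751/5100 = 75.499

t(1,3)=4.744 V=75.499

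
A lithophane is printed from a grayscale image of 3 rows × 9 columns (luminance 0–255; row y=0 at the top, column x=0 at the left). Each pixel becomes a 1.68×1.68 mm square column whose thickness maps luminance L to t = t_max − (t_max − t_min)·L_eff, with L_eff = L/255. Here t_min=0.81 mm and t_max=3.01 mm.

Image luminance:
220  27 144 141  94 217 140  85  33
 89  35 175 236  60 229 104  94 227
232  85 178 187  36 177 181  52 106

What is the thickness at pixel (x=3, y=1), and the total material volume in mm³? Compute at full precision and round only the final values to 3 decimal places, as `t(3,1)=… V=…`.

span = t_max - t_min = 3.01 - 0.81 = 2.200
L(3,1) = 236, L_eff = 236/255 = 0.925490
t(3,1) = 3.01 - 2.200·0.925490 = 0.974
Σt over all 3·9 pixels = 256781/5100 ≈ 50.3492157
V = pitch²·Σt = 1.68²·256781/5100 = 142.106

t(3,1)=0.974 V=142.106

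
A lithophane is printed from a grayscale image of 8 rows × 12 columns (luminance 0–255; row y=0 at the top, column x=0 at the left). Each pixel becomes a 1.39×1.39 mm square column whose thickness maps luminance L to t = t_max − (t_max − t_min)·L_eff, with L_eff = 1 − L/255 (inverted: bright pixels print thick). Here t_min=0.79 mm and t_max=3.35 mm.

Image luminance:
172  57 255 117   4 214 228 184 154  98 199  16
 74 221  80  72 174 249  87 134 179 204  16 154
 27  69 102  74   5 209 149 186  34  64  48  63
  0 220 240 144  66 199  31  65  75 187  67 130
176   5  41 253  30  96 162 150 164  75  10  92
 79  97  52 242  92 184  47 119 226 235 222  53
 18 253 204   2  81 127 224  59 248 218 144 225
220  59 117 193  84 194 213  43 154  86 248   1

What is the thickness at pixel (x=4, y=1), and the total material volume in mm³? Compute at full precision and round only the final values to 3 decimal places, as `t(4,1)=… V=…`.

span = t_max - t_min = 3.35 - 0.79 = 2.560
L(4,1) = 174, L_eff = 1 - 174/255 = 0.317647 (inverted)
t(4,1) = 3.35 - 2.560·0.317647 = 2.537
Σt over all 8·12 pixels = 1258712/6375 ≈ 197.4450196
V = pitch²·Σt = 1.39²·1258712/6375 = 381.484

t(4,1)=2.537 V=381.484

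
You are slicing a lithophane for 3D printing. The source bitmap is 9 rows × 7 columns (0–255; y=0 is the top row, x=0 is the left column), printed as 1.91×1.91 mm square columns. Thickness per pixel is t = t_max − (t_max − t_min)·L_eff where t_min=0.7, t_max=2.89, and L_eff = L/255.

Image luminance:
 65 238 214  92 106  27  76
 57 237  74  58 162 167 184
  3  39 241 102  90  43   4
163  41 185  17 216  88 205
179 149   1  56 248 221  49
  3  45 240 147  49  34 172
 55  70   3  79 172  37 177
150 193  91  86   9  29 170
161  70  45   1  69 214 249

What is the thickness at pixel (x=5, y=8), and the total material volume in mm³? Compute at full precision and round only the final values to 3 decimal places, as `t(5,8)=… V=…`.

t(5,8)=1.052 V=447.495

span = t_max - t_min = 2.89 - 0.7 = 2.190
L(5,8) = 214, L_eff = 214/255 = 0.839216
t(5,8) = 2.89 - 2.190·0.839216 = 1.052
Σt over all 9·7 pixels = 521327/4250 ≈ 122.6651765
V = pitch²·Σt = 1.91²·521327/4250 = 447.495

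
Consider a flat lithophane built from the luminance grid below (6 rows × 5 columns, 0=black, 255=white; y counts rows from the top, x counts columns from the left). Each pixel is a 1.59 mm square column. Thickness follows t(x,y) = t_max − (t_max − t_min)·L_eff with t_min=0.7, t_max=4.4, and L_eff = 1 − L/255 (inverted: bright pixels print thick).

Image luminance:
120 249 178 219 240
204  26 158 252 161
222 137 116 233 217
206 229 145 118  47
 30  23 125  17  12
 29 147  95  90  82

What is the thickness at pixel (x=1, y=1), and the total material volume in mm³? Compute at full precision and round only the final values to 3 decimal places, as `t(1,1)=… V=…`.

span = t_max - t_min = 4.4 - 0.7 = 3.700
L(1,1) = 26, L_eff = 1 - 26/255 = 0.898039 (inverted)
t(1,1) = 4.4 - 3.700·0.898039 = 1.077
Σt over all 6·5 pixels = 206249/2550 ≈ 80.8819608
V = pitch²·Σt = 1.59²·206249/2550 = 204.478

t(1,1)=1.077 V=204.478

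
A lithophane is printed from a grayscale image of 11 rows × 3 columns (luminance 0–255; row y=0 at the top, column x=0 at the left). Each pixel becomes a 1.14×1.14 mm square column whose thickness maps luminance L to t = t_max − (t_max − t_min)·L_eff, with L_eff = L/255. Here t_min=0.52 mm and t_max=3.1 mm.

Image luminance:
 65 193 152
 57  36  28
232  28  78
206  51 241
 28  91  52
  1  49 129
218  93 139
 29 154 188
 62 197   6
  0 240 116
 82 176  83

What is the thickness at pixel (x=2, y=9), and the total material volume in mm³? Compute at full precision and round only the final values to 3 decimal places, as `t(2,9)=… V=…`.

span = t_max - t_min = 3.1 - 0.52 = 2.580
L(2,9) = 116, L_eff = 116/255 = 0.454902
t(2,9) = 3.1 - 2.580·0.454902 = 1.926
Σt over all 11·3 pixels = 11371/170 ≈ 66.8882353
V = pitch²·Σt = 1.14²·11371/170 = 86.928

t(2,9)=1.926 V=86.928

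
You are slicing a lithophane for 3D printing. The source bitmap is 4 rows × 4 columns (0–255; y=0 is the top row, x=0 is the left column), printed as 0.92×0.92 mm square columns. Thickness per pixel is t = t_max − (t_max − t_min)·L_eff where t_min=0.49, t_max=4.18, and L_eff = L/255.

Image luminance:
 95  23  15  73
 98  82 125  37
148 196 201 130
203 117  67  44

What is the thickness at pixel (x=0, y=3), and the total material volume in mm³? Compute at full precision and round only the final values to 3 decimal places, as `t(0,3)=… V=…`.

t(0,3)=1.242 V=36.349

span = t_max - t_min = 4.18 - 0.49 = 3.690
L(0,3) = 203, L_eff = 203/255 = 0.796078
t(0,3) = 4.18 - 3.690·0.796078 = 1.242
Σt over all 4·4 pixels = 182519/4250 ≈ 42.9456471
V = pitch²·Σt = 0.92²·182519/4250 = 36.349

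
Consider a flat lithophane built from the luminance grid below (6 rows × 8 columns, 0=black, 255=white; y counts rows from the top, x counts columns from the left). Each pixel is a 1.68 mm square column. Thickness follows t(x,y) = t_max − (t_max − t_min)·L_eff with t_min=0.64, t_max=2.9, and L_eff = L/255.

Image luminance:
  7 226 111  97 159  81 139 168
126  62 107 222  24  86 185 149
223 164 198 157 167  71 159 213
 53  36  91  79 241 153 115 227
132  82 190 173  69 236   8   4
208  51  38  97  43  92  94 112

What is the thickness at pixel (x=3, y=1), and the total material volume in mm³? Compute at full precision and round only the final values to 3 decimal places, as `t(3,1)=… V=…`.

t(3,1)=0.932 V=244.669

span = t_max - t_min = 2.9 - 0.64 = 2.260
L(3,1) = 222, L_eff = 222/255 = 0.870588
t(3,1) = 2.9 - 2.260·0.870588 = 0.932
Σt over all 6·8 pixels = 14737/170 ≈ 86.6882353
V = pitch²·Σt = 1.68²·14737/170 = 244.669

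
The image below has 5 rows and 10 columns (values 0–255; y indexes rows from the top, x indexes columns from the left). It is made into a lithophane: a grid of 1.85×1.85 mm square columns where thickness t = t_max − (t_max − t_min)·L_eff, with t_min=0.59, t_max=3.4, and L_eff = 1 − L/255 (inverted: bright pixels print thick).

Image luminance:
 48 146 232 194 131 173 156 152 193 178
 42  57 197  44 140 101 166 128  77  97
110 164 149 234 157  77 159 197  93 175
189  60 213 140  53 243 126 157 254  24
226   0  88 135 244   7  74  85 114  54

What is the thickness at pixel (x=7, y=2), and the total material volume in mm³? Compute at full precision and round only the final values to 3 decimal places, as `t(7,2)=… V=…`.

span = t_max - t_min = 3.4 - 0.59 = 2.810
L(7,2) = 197, L_eff = 1 - 197/255 = 0.227451 (inverted)
t(7,2) = 3.4 - 2.810·0.227451 = 2.761
Σt over all 5·10 pixels = 2621743/25500 ≈ 102.8134510
V = pitch²·Σt = 1.85²·2621743/25500 = 351.879

t(7,2)=2.761 V=351.879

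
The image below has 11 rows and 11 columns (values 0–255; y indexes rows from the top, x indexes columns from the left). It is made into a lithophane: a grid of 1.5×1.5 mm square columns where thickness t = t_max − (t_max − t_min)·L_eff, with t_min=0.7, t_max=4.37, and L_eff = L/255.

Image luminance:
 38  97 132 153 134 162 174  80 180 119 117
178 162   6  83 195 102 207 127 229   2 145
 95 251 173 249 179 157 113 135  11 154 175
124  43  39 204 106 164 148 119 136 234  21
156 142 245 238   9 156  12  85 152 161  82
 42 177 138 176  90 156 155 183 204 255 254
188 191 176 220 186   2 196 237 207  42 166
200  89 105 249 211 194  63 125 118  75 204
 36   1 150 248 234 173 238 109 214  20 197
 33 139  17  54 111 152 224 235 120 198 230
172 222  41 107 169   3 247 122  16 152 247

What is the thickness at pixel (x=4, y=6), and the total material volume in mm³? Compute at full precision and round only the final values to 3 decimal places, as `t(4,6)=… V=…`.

t(4,6)=1.693 V=632.918

span = t_max - t_min = 4.37 - 0.7 = 3.670
L(4,6) = 186, L_eff = 186/255 = 0.729412
t(4,6) = 4.37 - 3.670·0.729412 = 1.693
Σt over all 11·11 pixels = 717307/2550 ≈ 281.2968627
V = pitch²·Σt = 1.5²·717307/2550 = 632.918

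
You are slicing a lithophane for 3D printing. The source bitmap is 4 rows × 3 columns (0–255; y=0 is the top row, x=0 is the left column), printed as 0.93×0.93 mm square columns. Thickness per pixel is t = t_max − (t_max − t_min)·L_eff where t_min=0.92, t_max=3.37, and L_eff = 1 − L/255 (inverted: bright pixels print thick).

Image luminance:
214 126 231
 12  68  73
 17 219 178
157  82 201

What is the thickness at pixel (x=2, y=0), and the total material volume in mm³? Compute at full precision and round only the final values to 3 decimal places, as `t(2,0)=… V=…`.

span = t_max - t_min = 3.37 - 0.92 = 2.450
L(2,0) = 231, L_eff = 1 - 231/255 = 0.094118 (inverted)
t(2,0) = 3.37 - 2.450·0.094118 = 3.139
Σt over all 4·3 pixels = 22271/850 ≈ 26.2011765
V = pitch²·Σt = 0.93²·22271/850 = 22.661

t(2,0)=3.139 V=22.661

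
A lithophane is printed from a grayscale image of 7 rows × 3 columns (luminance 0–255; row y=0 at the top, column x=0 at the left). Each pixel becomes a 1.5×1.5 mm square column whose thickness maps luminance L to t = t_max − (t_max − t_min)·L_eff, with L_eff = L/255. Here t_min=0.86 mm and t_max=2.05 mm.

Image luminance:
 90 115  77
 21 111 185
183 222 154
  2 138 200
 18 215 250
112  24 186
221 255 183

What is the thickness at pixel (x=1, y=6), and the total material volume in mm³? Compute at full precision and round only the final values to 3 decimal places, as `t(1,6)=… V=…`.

span = t_max - t_min = 2.05 - 0.86 = 1.190
L(1,6) = 255, L_eff = 255/255 = 1.000000
t(1,6) = 2.05 - 1.190·1.000000 = 0.860
Σt over all 7·3 pixels = 43841/1500 ≈ 29.2273333
V = pitch²·Σt = 1.5²·43841/1500 = 65.762

t(1,6)=0.860 V=65.762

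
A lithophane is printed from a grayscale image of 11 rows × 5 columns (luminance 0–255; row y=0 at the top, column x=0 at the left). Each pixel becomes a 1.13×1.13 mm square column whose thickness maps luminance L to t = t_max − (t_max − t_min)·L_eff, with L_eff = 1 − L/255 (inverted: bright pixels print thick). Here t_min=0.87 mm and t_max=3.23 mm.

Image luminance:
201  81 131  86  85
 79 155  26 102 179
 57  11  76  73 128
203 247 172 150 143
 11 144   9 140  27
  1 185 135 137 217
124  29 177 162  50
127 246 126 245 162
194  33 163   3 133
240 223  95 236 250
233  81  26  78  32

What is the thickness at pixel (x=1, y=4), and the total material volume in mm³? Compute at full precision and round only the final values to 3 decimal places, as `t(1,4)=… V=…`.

span = t_max - t_min = 3.23 - 0.87 = 2.360
L(1,4) = 144, L_eff = 1 - 144/255 = 0.435294 (inverted)
t(1,4) = 3.23 - 2.360·0.435294 = 2.203
Σt over all 11·5 pixels = 2838899/25500 ≈ 111.3293725
V = pitch²·Σt = 1.13²·2838899/25500 = 142.156

t(1,4)=2.203 V=142.156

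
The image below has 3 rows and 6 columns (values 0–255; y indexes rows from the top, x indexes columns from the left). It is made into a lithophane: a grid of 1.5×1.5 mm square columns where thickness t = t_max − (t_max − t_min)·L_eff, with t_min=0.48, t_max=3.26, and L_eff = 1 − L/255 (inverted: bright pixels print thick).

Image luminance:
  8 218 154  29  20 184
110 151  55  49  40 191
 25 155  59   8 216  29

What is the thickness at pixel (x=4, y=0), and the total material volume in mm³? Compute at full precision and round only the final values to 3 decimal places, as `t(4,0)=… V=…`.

span = t_max - t_min = 3.26 - 0.48 = 2.780
L(4,0) = 20, L_eff = 1 - 20/255 = 0.921569 (inverted)
t(4,0) = 3.26 - 2.780·0.921569 = 0.698
Σt over all 3·6 pixels = 115533/4250 ≈ 27.1842353
V = pitch²·Σt = 1.5²·115533/4250 = 61.165

t(4,0)=0.698 V=61.165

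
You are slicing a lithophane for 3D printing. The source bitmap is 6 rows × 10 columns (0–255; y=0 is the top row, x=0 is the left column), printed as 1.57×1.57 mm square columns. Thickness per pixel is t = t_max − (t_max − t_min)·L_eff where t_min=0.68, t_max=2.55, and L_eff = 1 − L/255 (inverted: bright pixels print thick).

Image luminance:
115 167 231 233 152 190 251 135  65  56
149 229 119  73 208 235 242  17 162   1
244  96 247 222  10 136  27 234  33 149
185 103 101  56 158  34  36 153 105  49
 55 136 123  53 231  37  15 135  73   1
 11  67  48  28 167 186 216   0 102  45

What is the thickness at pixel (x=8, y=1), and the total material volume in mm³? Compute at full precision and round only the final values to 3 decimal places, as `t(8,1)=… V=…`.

span = t_max - t_min = 2.55 - 0.68 = 1.870
L(8,1) = 162, L_eff = 1 - 162/255 = 0.364706 (inverted)
t(8,1) = 2.55 - 1.870·0.364706 = 1.868
Σt over all 6·10 pixels = 93.138
V = pitch²·Σt = 1.57²·93.138 = 229.576

t(8,1)=1.868 V=229.576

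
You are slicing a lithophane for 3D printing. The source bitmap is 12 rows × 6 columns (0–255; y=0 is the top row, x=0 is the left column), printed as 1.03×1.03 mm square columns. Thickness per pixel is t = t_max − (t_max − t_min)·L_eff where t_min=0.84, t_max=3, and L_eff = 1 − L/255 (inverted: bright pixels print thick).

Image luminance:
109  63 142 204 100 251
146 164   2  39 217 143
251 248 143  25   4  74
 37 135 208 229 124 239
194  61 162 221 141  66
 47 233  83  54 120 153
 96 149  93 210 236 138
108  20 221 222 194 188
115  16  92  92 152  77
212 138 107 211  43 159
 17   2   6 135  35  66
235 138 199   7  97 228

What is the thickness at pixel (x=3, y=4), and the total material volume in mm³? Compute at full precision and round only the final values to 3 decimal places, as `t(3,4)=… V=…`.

t(3,4)=2.712 V=147.611

span = t_max - t_min = 3 - 0.84 = 2.160
L(3,4) = 221, L_eff = 1 - 221/255 = 0.133333 (inverted)
t(3,4) = 3 - 2.160·0.133333 = 2.712
Σt over all 12·6 pixels = 295668/2125 ≈ 139.1378824
V = pitch²·Σt = 1.03²·295668/2125 = 147.611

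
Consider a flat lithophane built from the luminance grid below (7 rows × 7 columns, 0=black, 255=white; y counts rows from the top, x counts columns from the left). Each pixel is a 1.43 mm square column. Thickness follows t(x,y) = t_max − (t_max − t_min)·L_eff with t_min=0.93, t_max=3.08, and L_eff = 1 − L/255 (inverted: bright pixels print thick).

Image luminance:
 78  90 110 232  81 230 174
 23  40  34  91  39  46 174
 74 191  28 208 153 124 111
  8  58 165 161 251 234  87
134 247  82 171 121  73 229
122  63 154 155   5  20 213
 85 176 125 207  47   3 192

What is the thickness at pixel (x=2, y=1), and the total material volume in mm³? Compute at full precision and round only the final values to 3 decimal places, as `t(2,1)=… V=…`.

t(2,1)=1.217 V=195.237

span = t_max - t_min = 3.08 - 0.93 = 2.150
L(2,1) = 34, L_eff = 1 - 34/255 = 0.866667 (inverted)
t(2,1) = 3.08 - 2.150·0.866667 = 1.217
Σt over all 7·7 pixels = 40577/425 ≈ 95.4752941
V = pitch²·Σt = 1.43²·40577/425 = 195.237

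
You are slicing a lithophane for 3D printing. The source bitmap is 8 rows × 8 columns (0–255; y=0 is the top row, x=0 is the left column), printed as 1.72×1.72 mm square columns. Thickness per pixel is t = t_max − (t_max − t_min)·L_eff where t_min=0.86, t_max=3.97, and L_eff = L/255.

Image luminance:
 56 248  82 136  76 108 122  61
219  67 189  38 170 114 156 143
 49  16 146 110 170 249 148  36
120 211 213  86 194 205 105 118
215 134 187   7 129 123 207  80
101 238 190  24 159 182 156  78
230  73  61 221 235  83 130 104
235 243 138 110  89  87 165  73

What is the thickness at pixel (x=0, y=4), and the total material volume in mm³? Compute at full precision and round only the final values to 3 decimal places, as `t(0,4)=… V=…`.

span = t_max - t_min = 3.97 - 0.86 = 3.110
L(0,4) = 215, L_eff = 215/255 = 0.843137
t(0,4) = 3.97 - 3.110·0.843137 = 1.348
Σt over all 8·8 pixels = 947378/6375 ≈ 148.6083137
V = pitch²·Σt = 1.72²·947378/6375 = 439.643

t(0,4)=1.348 V=439.643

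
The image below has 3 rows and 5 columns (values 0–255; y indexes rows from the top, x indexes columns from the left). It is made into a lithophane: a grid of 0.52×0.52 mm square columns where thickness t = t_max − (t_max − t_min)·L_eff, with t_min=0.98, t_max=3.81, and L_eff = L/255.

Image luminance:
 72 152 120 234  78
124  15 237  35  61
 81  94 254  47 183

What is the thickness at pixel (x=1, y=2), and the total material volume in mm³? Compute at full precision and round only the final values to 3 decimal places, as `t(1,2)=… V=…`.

span = t_max - t_min = 3.81 - 0.98 = 2.830
L(1,2) = 94, L_eff = 94/255 = 0.368627
t(1,2) = 3.81 - 2.830·0.368627 = 2.767
Σt over all 3·5 pixels = 237901/6375 ≈ 37.3178039
V = pitch²·Σt = 0.52²·237901/6375 = 10.091

t(1,2)=2.767 V=10.091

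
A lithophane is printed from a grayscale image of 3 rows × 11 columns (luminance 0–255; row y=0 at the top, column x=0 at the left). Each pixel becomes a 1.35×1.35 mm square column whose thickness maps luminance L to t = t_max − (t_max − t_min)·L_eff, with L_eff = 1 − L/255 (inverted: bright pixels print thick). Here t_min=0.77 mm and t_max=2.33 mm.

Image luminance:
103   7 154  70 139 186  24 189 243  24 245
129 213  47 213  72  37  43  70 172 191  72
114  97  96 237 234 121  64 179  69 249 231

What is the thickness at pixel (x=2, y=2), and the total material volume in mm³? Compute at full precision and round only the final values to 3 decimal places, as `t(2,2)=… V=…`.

span = t_max - t_min = 2.33 - 0.77 = 1.560
L(2,2) = 96, L_eff = 1 - 96/255 = 0.623529 (inverted)
t(2,2) = 2.33 - 1.560·0.623529 = 1.357
Σt over all 3·11 pixels = 441353/8500 ≈ 51.9238824
V = pitch²·Σt = 1.35²·441353/8500 = 94.631

t(2,2)=1.357 V=94.631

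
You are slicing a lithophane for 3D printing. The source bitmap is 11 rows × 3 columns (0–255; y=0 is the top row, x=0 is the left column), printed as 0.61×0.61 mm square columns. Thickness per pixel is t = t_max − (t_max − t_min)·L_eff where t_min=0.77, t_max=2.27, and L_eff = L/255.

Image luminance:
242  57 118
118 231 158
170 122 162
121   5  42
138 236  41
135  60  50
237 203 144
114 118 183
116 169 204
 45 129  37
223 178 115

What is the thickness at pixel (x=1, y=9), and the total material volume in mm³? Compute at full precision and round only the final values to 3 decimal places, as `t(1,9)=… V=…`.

t(1,9)=1.511 V=18.197

span = t_max - t_min = 2.27 - 0.77 = 1.500
L(1,9) = 129, L_eff = 129/255 = 0.505882
t(1,9) = 2.27 - 1.500·0.505882 = 1.511
Σt over all 11·3 pixels = 83137/1700 ≈ 48.9041176
V = pitch²·Σt = 0.61²·83137/1700 = 18.197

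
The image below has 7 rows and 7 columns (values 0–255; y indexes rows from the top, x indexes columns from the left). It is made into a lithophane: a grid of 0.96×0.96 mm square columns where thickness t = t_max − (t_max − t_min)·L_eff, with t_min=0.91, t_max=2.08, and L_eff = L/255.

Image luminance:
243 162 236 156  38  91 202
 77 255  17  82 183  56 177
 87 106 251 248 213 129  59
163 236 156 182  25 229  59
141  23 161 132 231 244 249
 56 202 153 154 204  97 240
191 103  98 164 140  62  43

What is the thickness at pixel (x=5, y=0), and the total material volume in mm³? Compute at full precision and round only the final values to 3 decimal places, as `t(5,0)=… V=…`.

span = t_max - t_min = 2.08 - 0.91 = 1.170
L(5,0) = 91, L_eff = 91/255 = 0.356863
t(5,0) = 2.08 - 1.170·0.356863 = 1.662
Σt over all 7·7 pixels = 292643/4250 ≈ 68.8571765
V = pitch²·Σt = 0.96²·292643/4250 = 63.459

t(5,0)=1.662 V=63.459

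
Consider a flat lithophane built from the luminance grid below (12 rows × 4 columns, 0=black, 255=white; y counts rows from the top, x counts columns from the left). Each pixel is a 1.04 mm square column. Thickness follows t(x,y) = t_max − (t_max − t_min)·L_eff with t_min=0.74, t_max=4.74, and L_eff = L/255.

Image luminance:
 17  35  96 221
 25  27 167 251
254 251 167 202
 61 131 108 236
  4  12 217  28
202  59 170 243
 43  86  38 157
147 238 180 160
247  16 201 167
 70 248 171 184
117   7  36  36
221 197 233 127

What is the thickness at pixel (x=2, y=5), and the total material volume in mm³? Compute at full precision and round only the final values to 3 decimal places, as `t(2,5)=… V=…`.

t(2,5)=2.073 V=135.618

span = t_max - t_min = 4.74 - 0.74 = 4.000
L(2,5) = 170, L_eff = 170/255 = 0.666667
t(2,5) = 4.74 - 4.000·0.666667 = 2.073
Σt over all 12·4 pixels = 9404/75 ≈ 125.3866667
V = pitch²·Σt = 1.04²·9404/75 = 135.618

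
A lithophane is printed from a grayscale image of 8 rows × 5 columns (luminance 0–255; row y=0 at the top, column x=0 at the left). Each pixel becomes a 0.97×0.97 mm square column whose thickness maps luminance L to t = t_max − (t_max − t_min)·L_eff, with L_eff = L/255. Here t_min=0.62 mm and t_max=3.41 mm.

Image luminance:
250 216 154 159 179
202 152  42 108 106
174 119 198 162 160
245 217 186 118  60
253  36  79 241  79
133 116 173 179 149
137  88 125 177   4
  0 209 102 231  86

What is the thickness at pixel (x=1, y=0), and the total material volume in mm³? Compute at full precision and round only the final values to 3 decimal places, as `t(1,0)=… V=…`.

t(1,0)=1.047 V=68.589

span = t_max - t_min = 3.41 - 0.62 = 2.790
L(1,0) = 216, L_eff = 216/255 = 0.847059
t(1,0) = 3.41 - 2.790·0.847059 = 1.047
Σt over all 8·5 pixels = 154907/2125 ≈ 72.8974118
V = pitch²·Σt = 0.97²·154907/2125 = 68.589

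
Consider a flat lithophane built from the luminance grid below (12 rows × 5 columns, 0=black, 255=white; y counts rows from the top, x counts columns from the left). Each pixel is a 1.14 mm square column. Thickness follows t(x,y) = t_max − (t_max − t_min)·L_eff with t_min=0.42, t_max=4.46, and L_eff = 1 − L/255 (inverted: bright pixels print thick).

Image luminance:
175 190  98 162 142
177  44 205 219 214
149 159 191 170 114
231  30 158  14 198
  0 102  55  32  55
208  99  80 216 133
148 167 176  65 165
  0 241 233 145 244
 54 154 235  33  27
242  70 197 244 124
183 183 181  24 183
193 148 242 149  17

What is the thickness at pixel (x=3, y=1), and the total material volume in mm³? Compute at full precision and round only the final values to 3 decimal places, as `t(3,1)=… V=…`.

span = t_max - t_min = 4.46 - 0.42 = 4.040
L(3,1) = 219, L_eff = 1 - 219/255 = 0.141176 (inverted)
t(3,1) = 4.46 - 4.040·0.141176 = 3.890
Σt over all 12·5 pixels = 339279/2125 ≈ 159.6607059
V = pitch²·Σt = 1.14²·339279/2125 = 207.495

t(3,1)=3.890 V=207.495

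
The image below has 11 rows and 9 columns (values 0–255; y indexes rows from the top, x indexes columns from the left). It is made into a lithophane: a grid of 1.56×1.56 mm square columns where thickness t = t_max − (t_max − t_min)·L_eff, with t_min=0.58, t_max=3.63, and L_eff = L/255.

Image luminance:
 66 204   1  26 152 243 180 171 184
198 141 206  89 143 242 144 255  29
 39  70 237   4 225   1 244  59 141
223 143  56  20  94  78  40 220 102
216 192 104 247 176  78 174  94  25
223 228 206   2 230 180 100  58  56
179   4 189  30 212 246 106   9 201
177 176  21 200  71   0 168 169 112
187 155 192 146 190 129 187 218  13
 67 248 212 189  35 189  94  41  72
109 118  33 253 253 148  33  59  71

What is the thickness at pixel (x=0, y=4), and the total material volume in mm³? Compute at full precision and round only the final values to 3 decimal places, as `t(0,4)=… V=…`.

t(0,4)=1.046 V=491.214

span = t_max - t_min = 3.63 - 0.58 = 3.050
L(0,4) = 216, L_eff = 216/255 = 0.847059
t(0,4) = 3.63 - 3.050·0.847059 = 1.046
Σt over all 11·9 pixels = 343139/1700 ≈ 201.8464706
V = pitch²·Σt = 1.56²·343139/1700 = 491.214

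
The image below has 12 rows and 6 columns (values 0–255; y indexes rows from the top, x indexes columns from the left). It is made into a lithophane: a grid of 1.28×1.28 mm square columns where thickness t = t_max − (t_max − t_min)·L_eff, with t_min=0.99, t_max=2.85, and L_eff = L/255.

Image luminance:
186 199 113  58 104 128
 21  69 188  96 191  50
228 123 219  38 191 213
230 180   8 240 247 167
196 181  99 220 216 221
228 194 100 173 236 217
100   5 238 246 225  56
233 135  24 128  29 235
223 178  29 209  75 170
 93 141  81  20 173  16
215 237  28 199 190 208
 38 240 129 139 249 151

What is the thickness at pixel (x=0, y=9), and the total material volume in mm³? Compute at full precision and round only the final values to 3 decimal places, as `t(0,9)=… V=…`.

t(0,9)=2.172 V=206.499

span = t_max - t_min = 2.85 - 0.99 = 1.860
L(0,9) = 93, L_eff = 93/255 = 0.364706
t(0,9) = 2.85 - 1.860·0.364706 = 2.172
Σt over all 12·6 pixels = 535657/4250 ≈ 126.0369412
V = pitch²·Σt = 1.28²·535657/4250 = 206.499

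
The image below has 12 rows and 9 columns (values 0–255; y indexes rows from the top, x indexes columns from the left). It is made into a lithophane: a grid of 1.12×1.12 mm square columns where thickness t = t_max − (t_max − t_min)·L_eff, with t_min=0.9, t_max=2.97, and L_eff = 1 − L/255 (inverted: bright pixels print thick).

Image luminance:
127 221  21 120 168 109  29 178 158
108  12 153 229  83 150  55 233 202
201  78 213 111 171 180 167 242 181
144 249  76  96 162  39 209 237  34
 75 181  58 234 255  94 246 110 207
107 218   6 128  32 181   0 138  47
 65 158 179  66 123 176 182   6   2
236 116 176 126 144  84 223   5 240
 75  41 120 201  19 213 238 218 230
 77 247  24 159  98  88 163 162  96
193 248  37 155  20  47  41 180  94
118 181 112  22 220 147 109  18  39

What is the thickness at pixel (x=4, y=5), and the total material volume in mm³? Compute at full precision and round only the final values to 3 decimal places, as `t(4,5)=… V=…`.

t(4,5)=1.160 V=266.727

span = t_max - t_min = 2.97 - 0.9 = 2.070
L(4,5) = 32, L_eff = 1 - 32/255 = 0.874510 (inverted)
t(4,5) = 2.97 - 2.070·0.874510 = 1.160
Σt over all 12·9 pixels = 90369/425 ≈ 212.6329412
V = pitch²·Σt = 1.12²·90369/425 = 266.727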